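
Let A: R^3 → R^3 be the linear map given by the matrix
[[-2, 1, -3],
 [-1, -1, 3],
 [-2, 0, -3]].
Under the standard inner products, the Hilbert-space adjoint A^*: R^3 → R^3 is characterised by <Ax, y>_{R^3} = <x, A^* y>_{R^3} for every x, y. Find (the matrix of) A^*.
A^* = A^T =
[[-2, -1, -2],
 [1, -1, 0],
 [-3, 3, -3]]

For real matrices with standard dot products, the defining identity <Ax, y> = <x, A^* y> gives (Ax)^T y = x^T (A^*) y, i.e. x^T A^T y = x^T (A^*) y. Since this holds for all x, y, we must have A^* = A^T. Therefore
A^* =
[[-2, -1, -2],
 [1, -1, 0],
 [-3, 3, -3]].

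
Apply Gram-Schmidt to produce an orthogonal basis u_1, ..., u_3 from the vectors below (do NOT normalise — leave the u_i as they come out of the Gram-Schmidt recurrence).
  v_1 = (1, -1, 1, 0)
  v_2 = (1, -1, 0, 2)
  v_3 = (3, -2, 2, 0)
Orthogonal basis:
  u_1 = (1, -1, 1, 0)
  u_2 = (1/3, -1/3, -2/3, 2)
  u_3 = (9/14, 5/14, -2/7, -1/7)

Apply the Gram-Schmidt recurrence
  u_1 = v_1
  u_i = v_i − Σ_{j<i} ((v_i · u_j) / (u_j · u_j)) · u_j.

Step by step this gives:
  u_1 = (1, -1, 1, 0)
  u_2 = (1/3, -1/3, -2/3, 2)
  u_3 = (9/14, 5/14, -2/7, -1/7)

Orthogonality check:
  u_2 · u_1 = 0 (should be 0)
  u_3 · u_1 = 0 (should be 0)
  u_3 · u_2 = 0 (should be 0)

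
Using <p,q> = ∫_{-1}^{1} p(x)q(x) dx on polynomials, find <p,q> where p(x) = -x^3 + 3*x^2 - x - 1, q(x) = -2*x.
<p,q> = 32/15

Expand the product: p(x)·q(x) = 2*x^4 - 6*x^3 + 2*x^2 + 2*x.
∫_{-1}^{1} of each monomial x^k gives [2/(k+1) if k even, 0 if k odd]. Integrating term-by-term (or equivalently evaluating the antiderivative F(x) = 2*x^5/5 - 3*x^4/2 + 2*x^3/3 + x^2 at the endpoints):
  F(1) − F(−1) = 17/30 − (-47/30) = 32/15.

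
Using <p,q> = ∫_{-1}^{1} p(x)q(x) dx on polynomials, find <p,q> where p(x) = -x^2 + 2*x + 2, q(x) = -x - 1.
<p,q> = -14/3

Expand the product: p(x)·q(x) = x^3 - x^2 - 4*x - 2.
∫_{-1}^{1} of each monomial x^k gives [2/(k+1) if k even, 0 if k odd]. Integrating term-by-term (or equivalently evaluating the antiderivative F(x) = x^4/4 - x^3/3 - 2*x^2 - 2*x at the endpoints):
  F(1) − F(−1) = -49/12 − (7/12) = -14/3.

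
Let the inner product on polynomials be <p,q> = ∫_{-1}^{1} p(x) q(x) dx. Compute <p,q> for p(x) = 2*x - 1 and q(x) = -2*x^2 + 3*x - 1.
<p,q> = 22/3

Expand the product: p(x)·q(x) = -4*x^3 + 8*x^2 - 5*x + 1.
∫_{-1}^{1} of each monomial x^k gives [2/(k+1) if k even, 0 if k odd]. Integrating term-by-term (or equivalently evaluating the antiderivative F(x) = -x^4 + 8*x^3/3 - 5*x^2/2 + x at the endpoints):
  F(1) − F(−1) = 1/6 − (-43/6) = 22/3.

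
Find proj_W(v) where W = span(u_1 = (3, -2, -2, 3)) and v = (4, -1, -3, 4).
proj_W(v) = (48/13, -32/13, -32/13, 48/13)

Set up U = [u_1 | ... | u_1] ∈ R^(4×1). The projector onto W = col(U) is P = U (U^T U)^(-1) U^T.
Compute U^T U =
  [26],
and U^T v = (32).
Solve U^T U · c = U^T v for the coefficients: c = (16/13). The projection is proj_W(v) = U c.
Check: (v - proj_W(v)) · u_1 = 0  (should be 0).
Result: proj_W(v) = (48/13, -32/13, -32/13, 48/13).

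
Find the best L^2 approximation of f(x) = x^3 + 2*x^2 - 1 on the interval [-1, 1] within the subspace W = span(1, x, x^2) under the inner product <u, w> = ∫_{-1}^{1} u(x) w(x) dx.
g(x) = 2*x^2 + 3*x/5 - 1

The best approximation g ∈ W is the orthogonal projection of f onto W. Writing g = a_0 + a_1 x + a_2 x^2, the coefficients solve the normal equations G · a = b where
  G_{ij} = <φ_i, φ_j> and b_i = <f, φ_i>, with φ_0 = 1, φ_1 = x, φ_2 = x^2.
G =
  [2, 0, 2/3]
  [0, 2/3, 0]
  [2/3, 0, 2/5],
b = (-2/3, 2/5, 2/15).
Solving gives a_0 = -1, a_1 = 3/5, a_2 = 2, so
  g(x) = 2*x^2 + 3*x/5 - 1.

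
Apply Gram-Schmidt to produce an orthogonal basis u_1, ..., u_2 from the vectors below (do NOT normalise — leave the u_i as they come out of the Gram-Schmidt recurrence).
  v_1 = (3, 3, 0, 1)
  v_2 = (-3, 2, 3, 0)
Orthogonal basis:
  u_1 = (3, 3, 0, 1)
  u_2 = (-48/19, 47/19, 3, 3/19)

Apply the Gram-Schmidt recurrence
  u_1 = v_1
  u_i = v_i − Σ_{j<i} ((v_i · u_j) / (u_j · u_j)) · u_j.

Step by step this gives:
  u_1 = (3, 3, 0, 1)
  u_2 = (-48/19, 47/19, 3, 3/19)

Orthogonality check:
  u_2 · u_1 = 0 (should be 0)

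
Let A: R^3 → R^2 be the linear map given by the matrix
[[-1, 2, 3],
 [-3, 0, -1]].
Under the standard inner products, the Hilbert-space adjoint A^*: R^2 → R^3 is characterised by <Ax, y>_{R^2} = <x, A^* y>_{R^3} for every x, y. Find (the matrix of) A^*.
A^* = A^T =
[[-1, -3],
 [2, 0],
 [3, -1]]

For real matrices with standard dot products, the defining identity <Ax, y> = <x, A^* y> gives (Ax)^T y = x^T (A^*) y, i.e. x^T A^T y = x^T (A^*) y. Since this holds for all x, y, we must have A^* = A^T. Therefore
A^* =
[[-1, -3],
 [2, 0],
 [3, -1]].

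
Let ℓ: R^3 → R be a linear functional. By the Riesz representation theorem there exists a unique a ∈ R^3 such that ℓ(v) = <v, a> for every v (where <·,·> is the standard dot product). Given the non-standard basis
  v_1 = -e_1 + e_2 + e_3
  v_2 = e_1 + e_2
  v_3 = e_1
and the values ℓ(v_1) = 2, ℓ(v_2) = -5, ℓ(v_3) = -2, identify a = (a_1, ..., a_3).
a = (-2, -3, 3)

Write a = (a_1, ..., a_3) in the standard basis. For each basis vector v_i, ℓ(v_i) = <v_i, a> is a linear equation in the a_j's. Collect the n equations into a matrix system V a = ℓ, where row i of V is v_i (expressed in the standard basis). Since V is invertible (lower-triangular with 1s on the diagonal, up to permutation), solve by back-substitution:
  V =
[[-1, 1, 1],
 [1, 1, 0],
 [1, 0, 0]]
  V a = (2, -5, -2)
Solving gives a = (-2, -3, 3).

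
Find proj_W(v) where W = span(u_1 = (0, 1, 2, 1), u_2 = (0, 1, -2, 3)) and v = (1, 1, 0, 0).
proj_W(v) = (0, 5/21, 4/21, 8/21)

Set up U = [u_1 | ... | u_2] ∈ R^(4×2). The projector onto W = col(U) is P = U (U^T U)^(-1) U^T.
Compute U^T U =
  [6, 0]
  [0, 14],
and U^T v = (1, 1).
Solve U^T U · c = U^T v for the coefficients: c = (1/6, 1/14). The projection is proj_W(v) = U c.
Check: (v - proj_W(v)) · u_1 = 0  (should be 0).
Check: (v - proj_W(v)) · u_2 = 0  (should be 0).
Result: proj_W(v) = (0, 5/21, 4/21, 8/21).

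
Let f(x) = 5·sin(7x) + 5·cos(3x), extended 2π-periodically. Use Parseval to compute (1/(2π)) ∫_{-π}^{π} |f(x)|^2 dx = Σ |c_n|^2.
Σ |c_n|^2 = 25

Expand |f|^2 and use orthogonality of {sin(nx), cos(mx)} on [-π, π]:
  ∫_{-π}^{π} sin(nx)^2 dx = π, ∫ cos(mx)^2 dx = π, and cross terms integrate to 0.
So ∫_{-π}^{π} f(x)^2 dx = 5^2 · π + 5^2 · π = (25 + 25)π.
Divide by 2π: (25 + 25)/2 = 25.
By Parseval, this equals Σ |c_n|^2.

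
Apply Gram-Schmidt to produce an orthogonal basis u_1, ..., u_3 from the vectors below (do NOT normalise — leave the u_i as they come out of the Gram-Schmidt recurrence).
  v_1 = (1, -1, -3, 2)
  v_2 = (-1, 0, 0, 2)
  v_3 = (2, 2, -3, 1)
Orthogonal basis:
  u_1 = (1, -1, -3, 2)
  u_2 = (-6/5, 1/5, 3/5, 8/5)
  u_3 = (2/3, 17/6, -1/2, 1/3)

Apply the Gram-Schmidt recurrence
  u_1 = v_1
  u_i = v_i − Σ_{j<i} ((v_i · u_j) / (u_j · u_j)) · u_j.

Step by step this gives:
  u_1 = (1, -1, -3, 2)
  u_2 = (-6/5, 1/5, 3/5, 8/5)
  u_3 = (2/3, 17/6, -1/2, 1/3)

Orthogonality check:
  u_2 · u_1 = 0 (should be 0)
  u_3 · u_1 = 0 (should be 0)
  u_3 · u_2 = 0 (should be 0)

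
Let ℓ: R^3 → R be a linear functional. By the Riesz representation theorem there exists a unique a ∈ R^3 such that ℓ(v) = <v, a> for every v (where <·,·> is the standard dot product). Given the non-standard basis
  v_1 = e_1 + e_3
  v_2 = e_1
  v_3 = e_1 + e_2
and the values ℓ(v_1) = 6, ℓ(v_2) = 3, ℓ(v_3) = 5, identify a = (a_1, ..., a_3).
a = (3, 2, 3)

Write a = (a_1, ..., a_3) in the standard basis. For each basis vector v_i, ℓ(v_i) = <v_i, a> is a linear equation in the a_j's. Collect the n equations into a matrix system V a = ℓ, where row i of V is v_i (expressed in the standard basis). Since V is invertible (lower-triangular with 1s on the diagonal, up to permutation), solve by back-substitution:
  V =
[[1, 0, 1],
 [1, 0, 0],
 [1, 1, 0]]
  V a = (6, 3, 5)
Solving gives a = (3, 2, 3).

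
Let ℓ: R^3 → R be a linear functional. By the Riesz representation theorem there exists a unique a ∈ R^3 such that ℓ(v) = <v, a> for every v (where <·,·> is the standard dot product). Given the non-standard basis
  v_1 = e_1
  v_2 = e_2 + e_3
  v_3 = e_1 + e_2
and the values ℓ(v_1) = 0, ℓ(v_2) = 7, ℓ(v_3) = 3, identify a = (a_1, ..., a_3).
a = (0, 3, 4)

Write a = (a_1, ..., a_3) in the standard basis. For each basis vector v_i, ℓ(v_i) = <v_i, a> is a linear equation in the a_j's. Collect the n equations into a matrix system V a = ℓ, where row i of V is v_i (expressed in the standard basis). Since V is invertible (lower-triangular with 1s on the diagonal, up to permutation), solve by back-substitution:
  V =
[[1, 0, 0],
 [0, 1, 1],
 [1, 1, 0]]
  V a = (0, 7, 3)
Solving gives a = (0, 3, 4).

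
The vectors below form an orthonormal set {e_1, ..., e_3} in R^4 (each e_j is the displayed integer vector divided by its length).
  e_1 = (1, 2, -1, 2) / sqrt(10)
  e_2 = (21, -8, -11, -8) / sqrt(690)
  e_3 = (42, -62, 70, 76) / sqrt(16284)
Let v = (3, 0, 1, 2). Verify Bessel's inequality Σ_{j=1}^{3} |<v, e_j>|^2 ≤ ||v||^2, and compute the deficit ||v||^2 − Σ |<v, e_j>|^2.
Σ |<v, e_j>|^2 = 762/59; ||v||^2 = 14; deficit = 64/59

Write each e_j = u_j / sqrt(<u_j, u_j>) where u_j is the displayed integer vector. Then <v, e_j> = <v, u_j> / sqrt(<u_j, u_j>), so |<v, e_j>|^2 = <v, u_j>^2 / <u_j, u_j>.
Coefficients: <v, e_1> = 6/sqrt(10), <v, e_2> = 36/sqrt(690), <v, e_3> = 348/sqrt(16284).
Square and sum: Σ |<v, e_j>|^2 = 762/59.
Compute ||v||^2 = v·v = 14.
Deficit = 14 − 762/59 = 64/59 ≥ 0, confirming Bessel's inequality. (The deficit equals ||v − Σ <v,e_j> e_j||^2, the squared distance from v to span{e_j}.)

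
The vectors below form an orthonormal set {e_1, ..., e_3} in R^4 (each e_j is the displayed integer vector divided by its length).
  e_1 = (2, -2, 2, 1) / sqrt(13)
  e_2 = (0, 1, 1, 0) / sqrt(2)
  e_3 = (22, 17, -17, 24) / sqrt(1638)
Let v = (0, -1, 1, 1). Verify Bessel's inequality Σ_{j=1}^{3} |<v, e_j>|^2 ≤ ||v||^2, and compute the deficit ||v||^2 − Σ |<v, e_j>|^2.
Σ |<v, e_j>|^2 = 125/63; ||v||^2 = 3; deficit = 64/63

Write each e_j = u_j / sqrt(<u_j, u_j>) where u_j is the displayed integer vector. Then <v, e_j> = <v, u_j> / sqrt(<u_j, u_j>), so |<v, e_j>|^2 = <v, u_j>^2 / <u_j, u_j>.
Coefficients: <v, e_1> = 5/sqrt(13), <v, e_2> = 0/sqrt(2), <v, e_3> = -10/sqrt(1638).
Square and sum: Σ |<v, e_j>|^2 = 125/63.
Compute ||v||^2 = v·v = 3.
Deficit = 3 − 125/63 = 64/63 ≥ 0, confirming Bessel's inequality. (The deficit equals ||v − Σ <v,e_j> e_j||^2, the squared distance from v to span{e_j}.)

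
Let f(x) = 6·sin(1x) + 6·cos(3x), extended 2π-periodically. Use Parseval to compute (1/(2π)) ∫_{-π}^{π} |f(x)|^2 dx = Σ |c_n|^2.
Σ |c_n|^2 = 36

Expand |f|^2 and use orthogonality of {sin(nx), cos(mx)} on [-π, π]:
  ∫_{-π}^{π} sin(nx)^2 dx = π, ∫ cos(mx)^2 dx = π, and cross terms integrate to 0.
So ∫_{-π}^{π} f(x)^2 dx = 6^2 · π + 6^2 · π = (36 + 36)π.
Divide by 2π: (36 + 36)/2 = 36.
By Parseval, this equals Σ |c_n|^2.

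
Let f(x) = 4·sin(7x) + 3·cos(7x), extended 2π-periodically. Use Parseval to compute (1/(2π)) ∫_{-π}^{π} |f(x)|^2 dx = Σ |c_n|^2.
Σ |c_n|^2 = 25/2

Expand |f|^2 and use orthogonality of {sin(nx), cos(mx)} on [-π, π]:
  ∫_{-π}^{π} sin(nx)^2 dx = π, ∫ cos(mx)^2 dx = π, and cross terms integrate to 0.
So ∫_{-π}^{π} f(x)^2 dx = 4^2 · π + 3^2 · π = (16 + 9)π.
Divide by 2π: (16 + 9)/2 = 25/2.
By Parseval, this equals Σ |c_n|^2.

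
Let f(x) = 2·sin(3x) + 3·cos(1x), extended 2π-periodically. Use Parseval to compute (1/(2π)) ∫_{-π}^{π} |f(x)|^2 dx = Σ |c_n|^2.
Σ |c_n|^2 = 13/2

Expand |f|^2 and use orthogonality of {sin(nx), cos(mx)} on [-π, π]:
  ∫_{-π}^{π} sin(nx)^2 dx = π, ∫ cos(mx)^2 dx = π, and cross terms integrate to 0.
So ∫_{-π}^{π} f(x)^2 dx = 2^2 · π + 3^2 · π = (4 + 9)π.
Divide by 2π: (4 + 9)/2 = 13/2.
By Parseval, this equals Σ |c_n|^2.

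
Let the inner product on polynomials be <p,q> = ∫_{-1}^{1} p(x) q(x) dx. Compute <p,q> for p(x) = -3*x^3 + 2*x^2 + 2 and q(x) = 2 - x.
<p,q> = 178/15

Expand the product: p(x)·q(x) = 3*x^4 - 8*x^3 + 4*x^2 - 2*x + 4.
∫_{-1}^{1} of each monomial x^k gives [2/(k+1) if k even, 0 if k odd]. Integrating term-by-term (or equivalently evaluating the antiderivative F(x) = 3*x^5/5 - 2*x^4 + 4*x^3/3 - x^2 + 4*x at the endpoints):
  F(1) − F(−1) = 44/15 − (-134/15) = 178/15.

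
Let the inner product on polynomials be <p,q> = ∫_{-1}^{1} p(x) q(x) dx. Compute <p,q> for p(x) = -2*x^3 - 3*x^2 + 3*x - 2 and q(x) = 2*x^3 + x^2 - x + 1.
<p,q> = -178/21

Expand the product: p(x)·q(x) = -4*x^6 - 8*x^5 + 5*x^4 - 8*x^2 + 5*x - 2.
∫_{-1}^{1} of each monomial x^k gives [2/(k+1) if k even, 0 if k odd]. Integrating term-by-term (or equivalently evaluating the antiderivative F(x) = -4*x^7/7 - 4*x^6/3 + x^5 - 8*x^3/3 + 5*x^2/2 - 2*x at the endpoints):
  F(1) − F(−1) = -43/14 − (227/42) = -178/21.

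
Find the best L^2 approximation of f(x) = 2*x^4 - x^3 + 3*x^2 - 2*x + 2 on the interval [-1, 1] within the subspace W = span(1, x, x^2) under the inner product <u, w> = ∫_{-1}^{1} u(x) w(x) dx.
g(x) = 33*x^2/7 - 13*x/5 + 64/35

The best approximation g ∈ W is the orthogonal projection of f onto W. Writing g = a_0 + a_1 x + a_2 x^2, the coefficients solve the normal equations G · a = b where
  G_{ij} = <φ_i, φ_j> and b_i = <f, φ_i>, with φ_0 = 1, φ_1 = x, φ_2 = x^2.
G =
  [2, 0, 2/3]
  [0, 2/3, 0]
  [2/3, 0, 2/5],
b = (34/5, -26/15, 326/105).
Solving gives a_0 = 64/35, a_1 = -13/5, a_2 = 33/7, so
  g(x) = 33*x^2/7 - 13*x/5 + 64/35.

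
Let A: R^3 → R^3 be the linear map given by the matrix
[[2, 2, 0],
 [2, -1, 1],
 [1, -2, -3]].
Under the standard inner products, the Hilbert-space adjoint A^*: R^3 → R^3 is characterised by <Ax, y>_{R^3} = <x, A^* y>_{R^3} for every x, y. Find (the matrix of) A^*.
A^* = A^T =
[[2, 2, 1],
 [2, -1, -2],
 [0, 1, -3]]

For real matrices with standard dot products, the defining identity <Ax, y> = <x, A^* y> gives (Ax)^T y = x^T (A^*) y, i.e. x^T A^T y = x^T (A^*) y. Since this holds for all x, y, we must have A^* = A^T. Therefore
A^* =
[[2, 2, 1],
 [2, -1, -2],
 [0, 1, -3]].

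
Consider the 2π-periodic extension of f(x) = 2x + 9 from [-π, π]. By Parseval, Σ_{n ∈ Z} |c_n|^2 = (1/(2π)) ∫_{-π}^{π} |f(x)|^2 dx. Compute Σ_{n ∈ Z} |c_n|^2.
Σ |c_n|^2 = 4π^2/3 + 81

Expand and integrate term by term over [-π, π]:
  ∫ (2x)^2 dx = 4·(2π^3/3); ∫ 2·2·(9)·x dx = 0 (odd integrand); ∫ 9^2 dx = 81·2π.
So (1/(2π)) ∫_{-π}^{π} (2x + 9)^2 dx = 4π^2/3 + 81 = 4π^2/3 + 81.
Parseval ⇒ Σ |c_n|^2 = 4π^2/3 + 81.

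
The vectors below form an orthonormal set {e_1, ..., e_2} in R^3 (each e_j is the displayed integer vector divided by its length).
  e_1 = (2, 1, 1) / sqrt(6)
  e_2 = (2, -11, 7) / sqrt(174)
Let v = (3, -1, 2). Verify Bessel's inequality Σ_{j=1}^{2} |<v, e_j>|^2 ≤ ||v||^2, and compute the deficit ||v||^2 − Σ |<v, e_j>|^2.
Σ |<v, e_j>|^2 = 397/29; ||v||^2 = 14; deficit = 9/29

Write each e_j = u_j / sqrt(<u_j, u_j>) where u_j is the displayed integer vector. Then <v, e_j> = <v, u_j> / sqrt(<u_j, u_j>), so |<v, e_j>|^2 = <v, u_j>^2 / <u_j, u_j>.
Coefficients: <v, e_1> = 7/sqrt(6), <v, e_2> = 31/sqrt(174).
Square and sum: Σ |<v, e_j>|^2 = 397/29.
Compute ||v||^2 = v·v = 14.
Deficit = 14 − 397/29 = 9/29 ≥ 0, confirming Bessel's inequality. (The deficit equals ||v − Σ <v,e_j> e_j||^2, the squared distance from v to span{e_j}.)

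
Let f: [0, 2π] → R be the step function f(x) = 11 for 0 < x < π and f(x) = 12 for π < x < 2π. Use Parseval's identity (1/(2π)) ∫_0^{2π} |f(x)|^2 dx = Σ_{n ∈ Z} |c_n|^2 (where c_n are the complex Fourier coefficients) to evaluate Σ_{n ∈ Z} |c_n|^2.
Σ |c_n|^2 = 265/2

Parseval equates the L^2 energy of f (normalised by 1/(2π)) with the ℓ^2 sum of its Fourier coefficients: (1/(2π)) ∫_0^{2π} |f|^2 = Σ |c_n|^2.
Compute the left side: (1/(2π)) [∫_0^π 11^2 dx + ∫_π^{2π} 12^2 dx] = (1/(2π)) · (121π + 144π) = (121 + 144)/2 = 265/2.
So Σ_{n ∈ Z} |c_n|^2 = 265/2.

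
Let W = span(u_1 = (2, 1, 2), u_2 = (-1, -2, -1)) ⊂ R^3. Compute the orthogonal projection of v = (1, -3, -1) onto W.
proj_W(v) = (0, -3, 0)

Set up U = [u_1 | ... | u_2] ∈ R^(3×2). The projector onto W = col(U) is P = U (U^T U)^(-1) U^T.
Compute U^T U =
  [9, -6]
  [-6, 6],
and U^T v = (-3, 6).
Solve U^T U · c = U^T v for the coefficients: c = (1, 2). The projection is proj_W(v) = U c.
Check: (v - proj_W(v)) · u_1 = 0  (should be 0).
Check: (v - proj_W(v)) · u_2 = 0  (should be 0).
Result: proj_W(v) = (0, -3, 0).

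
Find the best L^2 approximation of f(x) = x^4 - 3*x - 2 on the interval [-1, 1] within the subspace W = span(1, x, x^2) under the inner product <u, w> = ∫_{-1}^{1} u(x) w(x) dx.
g(x) = 6*x^2/7 - 3*x - 73/35

The best approximation g ∈ W is the orthogonal projection of f onto W. Writing g = a_0 + a_1 x + a_2 x^2, the coefficients solve the normal equations G · a = b where
  G_{ij} = <φ_i, φ_j> and b_i = <f, φ_i>, with φ_0 = 1, φ_1 = x, φ_2 = x^2.
G =
  [2, 0, 2/3]
  [0, 2/3, 0]
  [2/3, 0, 2/5],
b = (-18/5, -2, -22/21).
Solving gives a_0 = -73/35, a_1 = -3, a_2 = 6/7, so
  g(x) = 6*x^2/7 - 3*x - 73/35.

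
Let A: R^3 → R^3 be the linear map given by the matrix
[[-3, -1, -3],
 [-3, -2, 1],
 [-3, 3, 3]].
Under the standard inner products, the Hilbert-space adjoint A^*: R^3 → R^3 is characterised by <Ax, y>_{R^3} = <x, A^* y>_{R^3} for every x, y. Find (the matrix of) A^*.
A^* = A^T =
[[-3, -3, -3],
 [-1, -2, 3],
 [-3, 1, 3]]

For real matrices with standard dot products, the defining identity <Ax, y> = <x, A^* y> gives (Ax)^T y = x^T (A^*) y, i.e. x^T A^T y = x^T (A^*) y. Since this holds for all x, y, we must have A^* = A^T. Therefore
A^* =
[[-3, -3, -3],
 [-1, -2, 3],
 [-3, 1, 3]].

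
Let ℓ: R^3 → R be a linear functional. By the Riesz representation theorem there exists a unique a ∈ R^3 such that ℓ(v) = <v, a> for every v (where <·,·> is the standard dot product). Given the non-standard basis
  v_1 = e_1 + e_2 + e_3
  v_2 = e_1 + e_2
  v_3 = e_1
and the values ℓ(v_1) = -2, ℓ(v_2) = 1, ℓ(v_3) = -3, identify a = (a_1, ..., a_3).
a = (-3, 4, -3)

Write a = (a_1, ..., a_3) in the standard basis. For each basis vector v_i, ℓ(v_i) = <v_i, a> is a linear equation in the a_j's. Collect the n equations into a matrix system V a = ℓ, where row i of V is v_i (expressed in the standard basis). Since V is invertible (lower-triangular with 1s on the diagonal, up to permutation), solve by back-substitution:
  V =
[[1, 1, 1],
 [1, 1, 0],
 [1, 0, 0]]
  V a = (-2, 1, -3)
Solving gives a = (-3, 4, -3).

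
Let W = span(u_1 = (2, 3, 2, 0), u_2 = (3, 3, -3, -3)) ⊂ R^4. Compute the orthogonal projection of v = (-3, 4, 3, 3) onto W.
proj_W(v) = (5/59, 68/59, 247/59, 121/59)

Set up U = [u_1 | ... | u_2] ∈ R^(4×2). The projector onto W = col(U) is P = U (U^T U)^(-1) U^T.
Compute U^T U =
  [17, 9]
  [9, 36],
and U^T v = (12, -15).
Solve U^T U · c = U^T v for the coefficients: c = (63/59, -121/177). The projection is proj_W(v) = U c.
Check: (v - proj_W(v)) · u_1 = 0  (should be 0).
Check: (v - proj_W(v)) · u_2 = 0  (should be 0).
Result: proj_W(v) = (5/59, 68/59, 247/59, 121/59).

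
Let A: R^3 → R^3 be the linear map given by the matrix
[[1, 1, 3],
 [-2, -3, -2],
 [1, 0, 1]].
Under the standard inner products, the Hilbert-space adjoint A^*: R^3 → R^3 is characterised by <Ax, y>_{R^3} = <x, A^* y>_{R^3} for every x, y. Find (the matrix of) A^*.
A^* = A^T =
[[1, -2, 1],
 [1, -3, 0],
 [3, -2, 1]]

For real matrices with standard dot products, the defining identity <Ax, y> = <x, A^* y> gives (Ax)^T y = x^T (A^*) y, i.e. x^T A^T y = x^T (A^*) y. Since this holds for all x, y, we must have A^* = A^T. Therefore
A^* =
[[1, -2, 1],
 [1, -3, 0],
 [3, -2, 1]].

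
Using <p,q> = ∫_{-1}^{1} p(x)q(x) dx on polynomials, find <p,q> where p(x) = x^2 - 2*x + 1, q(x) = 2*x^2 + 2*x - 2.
<p,q> = -88/15

Expand the product: p(x)·q(x) = 2*x^4 - 2*x^3 - 4*x^2 + 6*x - 2.
∫_{-1}^{1} of each monomial x^k gives [2/(k+1) if k even, 0 if k odd]. Integrating term-by-term (or equivalently evaluating the antiderivative F(x) = 2*x^5/5 - x^4/2 - 4*x^3/3 + 3*x^2 - 2*x at the endpoints):
  F(1) − F(−1) = -13/30 − (163/30) = -88/15.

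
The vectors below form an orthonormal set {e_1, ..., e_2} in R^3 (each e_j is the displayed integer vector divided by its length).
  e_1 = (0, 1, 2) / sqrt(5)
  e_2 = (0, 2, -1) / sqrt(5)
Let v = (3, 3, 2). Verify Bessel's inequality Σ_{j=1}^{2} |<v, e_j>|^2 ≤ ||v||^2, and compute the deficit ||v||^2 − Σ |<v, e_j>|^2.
Σ |<v, e_j>|^2 = 13; ||v||^2 = 22; deficit = 9

Write each e_j = u_j / sqrt(<u_j, u_j>) where u_j is the displayed integer vector. Then <v, e_j> = <v, u_j> / sqrt(<u_j, u_j>), so |<v, e_j>|^2 = <v, u_j>^2 / <u_j, u_j>.
Coefficients: <v, e_1> = 7/sqrt(5), <v, e_2> = 4/sqrt(5).
Square and sum: Σ |<v, e_j>|^2 = 13.
Compute ||v||^2 = v·v = 22.
Deficit = 22 − 13 = 9 ≥ 0, confirming Bessel's inequality. (The deficit equals ||v − Σ <v,e_j> e_j||^2, the squared distance from v to span{e_j}.)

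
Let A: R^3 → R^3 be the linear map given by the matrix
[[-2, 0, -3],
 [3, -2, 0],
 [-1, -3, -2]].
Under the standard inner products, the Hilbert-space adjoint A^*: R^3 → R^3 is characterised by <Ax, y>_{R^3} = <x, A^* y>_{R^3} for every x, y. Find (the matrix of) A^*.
A^* = A^T =
[[-2, 3, -1],
 [0, -2, -3],
 [-3, 0, -2]]

For real matrices with standard dot products, the defining identity <Ax, y> = <x, A^* y> gives (Ax)^T y = x^T (A^*) y, i.e. x^T A^T y = x^T (A^*) y. Since this holds for all x, y, we must have A^* = A^T. Therefore
A^* =
[[-2, 3, -1],
 [0, -2, -3],
 [-3, 0, -2]].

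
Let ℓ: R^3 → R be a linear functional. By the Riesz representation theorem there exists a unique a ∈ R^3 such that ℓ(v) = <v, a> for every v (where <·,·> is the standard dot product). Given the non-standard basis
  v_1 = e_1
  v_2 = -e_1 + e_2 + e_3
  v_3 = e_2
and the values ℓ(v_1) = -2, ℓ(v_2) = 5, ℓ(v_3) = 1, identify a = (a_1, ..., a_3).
a = (-2, 1, 2)

Write a = (a_1, ..., a_3) in the standard basis. For each basis vector v_i, ℓ(v_i) = <v_i, a> is a linear equation in the a_j's. Collect the n equations into a matrix system V a = ℓ, where row i of V is v_i (expressed in the standard basis). Since V is invertible (lower-triangular with 1s on the diagonal, up to permutation), solve by back-substitution:
  V =
[[1, 0, 0],
 [-1, 1, 1],
 [0, 1, 0]]
  V a = (-2, 5, 1)
Solving gives a = (-2, 1, 2).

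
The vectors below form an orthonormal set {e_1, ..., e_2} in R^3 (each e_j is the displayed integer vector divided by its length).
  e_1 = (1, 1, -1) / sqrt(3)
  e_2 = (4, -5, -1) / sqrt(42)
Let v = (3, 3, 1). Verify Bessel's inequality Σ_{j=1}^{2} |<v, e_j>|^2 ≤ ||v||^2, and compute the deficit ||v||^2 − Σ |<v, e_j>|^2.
Σ |<v, e_j>|^2 = 61/7; ||v||^2 = 19; deficit = 72/7

Write each e_j = u_j / sqrt(<u_j, u_j>) where u_j is the displayed integer vector. Then <v, e_j> = <v, u_j> / sqrt(<u_j, u_j>), so |<v, e_j>|^2 = <v, u_j>^2 / <u_j, u_j>.
Coefficients: <v, e_1> = 5/sqrt(3), <v, e_2> = -4/sqrt(42).
Square and sum: Σ |<v, e_j>|^2 = 61/7.
Compute ||v||^2 = v·v = 19.
Deficit = 19 − 61/7 = 72/7 ≥ 0, confirming Bessel's inequality. (The deficit equals ||v − Σ <v,e_j> e_j||^2, the squared distance from v to span{e_j}.)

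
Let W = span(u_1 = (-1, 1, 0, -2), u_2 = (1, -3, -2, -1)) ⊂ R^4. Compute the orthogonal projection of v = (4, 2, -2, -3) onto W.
proj_W(v) = (-16/43, -22/43, -38/43, -89/43)

Set up U = [u_1 | ... | u_2] ∈ R^(4×2). The projector onto W = col(U) is P = U (U^T U)^(-1) U^T.
Compute U^T U =
  [6, -2]
  [-2, 15],
and U^T v = (4, 5).
Solve U^T U · c = U^T v for the coefficients: c = (35/43, 19/43). The projection is proj_W(v) = U c.
Check: (v - proj_W(v)) · u_1 = 0  (should be 0).
Check: (v - proj_W(v)) · u_2 = 0  (should be 0).
Result: proj_W(v) = (-16/43, -22/43, -38/43, -89/43).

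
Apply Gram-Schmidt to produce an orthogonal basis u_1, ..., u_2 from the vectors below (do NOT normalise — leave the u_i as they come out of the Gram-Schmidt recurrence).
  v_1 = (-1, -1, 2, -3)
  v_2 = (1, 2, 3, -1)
Orthogonal basis:
  u_1 = (-1, -1, 2, -3)
  u_2 = (7/5, 12/5, 11/5, 1/5)

Apply the Gram-Schmidt recurrence
  u_1 = v_1
  u_i = v_i − Σ_{j<i} ((v_i · u_j) / (u_j · u_j)) · u_j.

Step by step this gives:
  u_1 = (-1, -1, 2, -3)
  u_2 = (7/5, 12/5, 11/5, 1/5)

Orthogonality check:
  u_2 · u_1 = 0 (should be 0)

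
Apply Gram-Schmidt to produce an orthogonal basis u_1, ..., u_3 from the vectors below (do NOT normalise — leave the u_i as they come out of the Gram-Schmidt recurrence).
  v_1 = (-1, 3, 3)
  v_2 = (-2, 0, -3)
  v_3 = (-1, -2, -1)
Orthogonal basis:
  u_1 = (-1, 3, 3)
  u_2 = (-45/19, 21/19, -36/19)
  u_3 = (-21/22, -21/22, 7/11)

Apply the Gram-Schmidt recurrence
  u_1 = v_1
  u_i = v_i − Σ_{j<i} ((v_i · u_j) / (u_j · u_j)) · u_j.

Step by step this gives:
  u_1 = (-1, 3, 3)
  u_2 = (-45/19, 21/19, -36/19)
  u_3 = (-21/22, -21/22, 7/11)

Orthogonality check:
  u_2 · u_1 = 0 (should be 0)
  u_3 · u_1 = 0 (should be 0)
  u_3 · u_2 = 0 (should be 0)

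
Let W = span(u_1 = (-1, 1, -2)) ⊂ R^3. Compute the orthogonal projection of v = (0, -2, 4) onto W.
proj_W(v) = (5/3, -5/3, 10/3)

Set up U = [u_1 | ... | u_1] ∈ R^(3×1). The projector onto W = col(U) is P = U (U^T U)^(-1) U^T.
Compute U^T U =
  [6],
and U^T v = (-10).
Solve U^T U · c = U^T v for the coefficients: c = (-5/3). The projection is proj_W(v) = U c.
Check: (v - proj_W(v)) · u_1 = 0  (should be 0).
Result: proj_W(v) = (5/3, -5/3, 10/3).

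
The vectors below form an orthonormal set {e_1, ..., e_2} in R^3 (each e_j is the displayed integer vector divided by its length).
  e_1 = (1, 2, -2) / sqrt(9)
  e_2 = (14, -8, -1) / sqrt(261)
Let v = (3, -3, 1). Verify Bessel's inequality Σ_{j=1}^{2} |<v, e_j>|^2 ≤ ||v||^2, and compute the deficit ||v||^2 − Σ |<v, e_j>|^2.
Σ |<v, e_j>|^2 = 550/29; ||v||^2 = 19; deficit = 1/29

Write each e_j = u_j / sqrt(<u_j, u_j>) where u_j is the displayed integer vector. Then <v, e_j> = <v, u_j> / sqrt(<u_j, u_j>), so |<v, e_j>|^2 = <v, u_j>^2 / <u_j, u_j>.
Coefficients: <v, e_1> = -5/sqrt(9), <v, e_2> = 65/sqrt(261).
Square and sum: Σ |<v, e_j>|^2 = 550/29.
Compute ||v||^2 = v·v = 19.
Deficit = 19 − 550/29 = 1/29 ≥ 0, confirming Bessel's inequality. (The deficit equals ||v − Σ <v,e_j> e_j||^2, the squared distance from v to span{e_j}.)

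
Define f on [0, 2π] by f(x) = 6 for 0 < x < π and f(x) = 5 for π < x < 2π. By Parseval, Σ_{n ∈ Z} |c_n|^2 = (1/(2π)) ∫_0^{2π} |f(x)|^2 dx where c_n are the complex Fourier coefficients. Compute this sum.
Σ |c_n|^2 = 61/2

Parseval equates the L^2 energy of f (normalised by 1/(2π)) with the ℓ^2 sum of its Fourier coefficients: (1/(2π)) ∫_0^{2π} |f|^2 = Σ |c_n|^2.
Compute the left side: (1/(2π)) [∫_0^π 6^2 dx + ∫_π^{2π} 5^2 dx] = (1/(2π)) · (36π + 25π) = (36 + 25)/2 = 61/2.
So Σ_{n ∈ Z} |c_n|^2 = 61/2.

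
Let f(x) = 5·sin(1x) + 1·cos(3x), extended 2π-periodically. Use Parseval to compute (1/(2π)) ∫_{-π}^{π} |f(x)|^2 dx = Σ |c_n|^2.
Σ |c_n|^2 = 13

Expand |f|^2 and use orthogonality of {sin(nx), cos(mx)} on [-π, π]:
  ∫_{-π}^{π} sin(nx)^2 dx = π, ∫ cos(mx)^2 dx = π, and cross terms integrate to 0.
So ∫_{-π}^{π} f(x)^2 dx = 5^2 · π + 1^2 · π = (25 + 1)π.
Divide by 2π: (25 + 1)/2 = 13.
By Parseval, this equals Σ |c_n|^2.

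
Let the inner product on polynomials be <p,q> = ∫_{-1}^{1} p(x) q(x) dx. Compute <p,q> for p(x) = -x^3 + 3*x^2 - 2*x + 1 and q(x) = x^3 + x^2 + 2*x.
<p,q> = -94/35

Expand the product: p(x)·q(x) = -x^6 + 2*x^5 - x^4 + 5*x^3 - 3*x^2 + 2*x.
∫_{-1}^{1} of each monomial x^k gives [2/(k+1) if k even, 0 if k odd]. Integrating term-by-term (or equivalently evaluating the antiderivative F(x) = -x^7/7 + x^6/3 - x^5/5 + 5*x^4/4 - x^3 + x^2 at the endpoints):
  F(1) − F(−1) = 521/420 − (1649/420) = -94/35.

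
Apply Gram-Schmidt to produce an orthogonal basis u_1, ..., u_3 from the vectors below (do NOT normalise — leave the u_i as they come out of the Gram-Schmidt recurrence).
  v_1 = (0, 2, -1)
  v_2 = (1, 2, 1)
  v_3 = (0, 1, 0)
Orthogonal basis:
  u_1 = (0, 2, -1)
  u_2 = (1, 4/5, 8/5)
  u_3 = (-4/21, 1/21, 2/21)

Apply the Gram-Schmidt recurrence
  u_1 = v_1
  u_i = v_i − Σ_{j<i} ((v_i · u_j) / (u_j · u_j)) · u_j.

Step by step this gives:
  u_1 = (0, 2, -1)
  u_2 = (1, 4/5, 8/5)
  u_3 = (-4/21, 1/21, 2/21)

Orthogonality check:
  u_2 · u_1 = 0 (should be 0)
  u_3 · u_1 = 0 (should be 0)
  u_3 · u_2 = 0 (should be 0)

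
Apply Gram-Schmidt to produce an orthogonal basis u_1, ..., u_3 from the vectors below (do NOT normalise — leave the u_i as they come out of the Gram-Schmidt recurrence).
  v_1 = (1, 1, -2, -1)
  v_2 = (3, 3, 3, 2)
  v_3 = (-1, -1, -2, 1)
Orthogonal basis:
  u_1 = (1, 1, -2, -1)
  u_2 = (23/7, 23/7, 17/7, 12/7)
  u_3 = (-20/213, -20/213, -200/213, 120/71)

Apply the Gram-Schmidt recurrence
  u_1 = v_1
  u_i = v_i − Σ_{j<i} ((v_i · u_j) / (u_j · u_j)) · u_j.

Step by step this gives:
  u_1 = (1, 1, -2, -1)
  u_2 = (23/7, 23/7, 17/7, 12/7)
  u_3 = (-20/213, -20/213, -200/213, 120/71)

Orthogonality check:
  u_2 · u_1 = 0 (should be 0)
  u_3 · u_1 = 0 (should be 0)
  u_3 · u_2 = 0 (should be 0)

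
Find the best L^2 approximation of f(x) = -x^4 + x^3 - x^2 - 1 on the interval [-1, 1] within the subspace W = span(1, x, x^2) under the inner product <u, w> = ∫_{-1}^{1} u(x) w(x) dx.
g(x) = -13*x^2/7 + 3*x/5 - 32/35

The best approximation g ∈ W is the orthogonal projection of f onto W. Writing g = a_0 + a_1 x + a_2 x^2, the coefficients solve the normal equations G · a = b where
  G_{ij} = <φ_i, φ_j> and b_i = <f, φ_i>, with φ_0 = 1, φ_1 = x, φ_2 = x^2.
G =
  [2, 0, 2/3]
  [0, 2/3, 0]
  [2/3, 0, 2/5],
b = (-46/15, 2/5, -142/105).
Solving gives a_0 = -32/35, a_1 = 3/5, a_2 = -13/7, so
  g(x) = -13*x^2/7 + 3*x/5 - 32/35.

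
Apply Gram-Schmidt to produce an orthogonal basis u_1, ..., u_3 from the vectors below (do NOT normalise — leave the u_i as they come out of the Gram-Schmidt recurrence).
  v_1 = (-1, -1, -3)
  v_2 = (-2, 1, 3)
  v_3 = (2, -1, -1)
Orthogonal basis:
  u_1 = (-1, -1, -3)
  u_2 = (-30/11, 3/11, 9/11)
  u_3 = (0, -3/5, 1/5)

Apply the Gram-Schmidt recurrence
  u_1 = v_1
  u_i = v_i − Σ_{j<i} ((v_i · u_j) / (u_j · u_j)) · u_j.

Step by step this gives:
  u_1 = (-1, -1, -3)
  u_2 = (-30/11, 3/11, 9/11)
  u_3 = (0, -3/5, 1/5)

Orthogonality check:
  u_2 · u_1 = 0 (should be 0)
  u_3 · u_1 = 0 (should be 0)
  u_3 · u_2 = 0 (should be 0)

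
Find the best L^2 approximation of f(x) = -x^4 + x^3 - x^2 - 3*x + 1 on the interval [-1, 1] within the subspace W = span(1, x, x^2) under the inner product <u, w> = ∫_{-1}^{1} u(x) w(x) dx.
g(x) = -13*x^2/7 - 12*x/5 + 38/35

The best approximation g ∈ W is the orthogonal projection of f onto W. Writing g = a_0 + a_1 x + a_2 x^2, the coefficients solve the normal equations G · a = b where
  G_{ij} = <φ_i, φ_j> and b_i = <f, φ_i>, with φ_0 = 1, φ_1 = x, φ_2 = x^2.
G =
  [2, 0, 2/3]
  [0, 2/3, 0]
  [2/3, 0, 2/5],
b = (14/15, -8/5, -2/105).
Solving gives a_0 = 38/35, a_1 = -12/5, a_2 = -13/7, so
  g(x) = -13*x^2/7 - 12*x/5 + 38/35.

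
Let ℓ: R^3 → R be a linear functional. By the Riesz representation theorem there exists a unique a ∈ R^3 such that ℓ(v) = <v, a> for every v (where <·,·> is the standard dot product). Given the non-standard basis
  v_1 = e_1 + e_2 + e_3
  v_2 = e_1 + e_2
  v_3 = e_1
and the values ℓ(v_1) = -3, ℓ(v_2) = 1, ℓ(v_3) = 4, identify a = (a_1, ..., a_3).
a = (4, -3, -4)

Write a = (a_1, ..., a_3) in the standard basis. For each basis vector v_i, ℓ(v_i) = <v_i, a> is a linear equation in the a_j's. Collect the n equations into a matrix system V a = ℓ, where row i of V is v_i (expressed in the standard basis). Since V is invertible (lower-triangular with 1s on the diagonal, up to permutation), solve by back-substitution:
  V =
[[1, 1, 1],
 [1, 1, 0],
 [1, 0, 0]]
  V a = (-3, 1, 4)
Solving gives a = (4, -3, -4).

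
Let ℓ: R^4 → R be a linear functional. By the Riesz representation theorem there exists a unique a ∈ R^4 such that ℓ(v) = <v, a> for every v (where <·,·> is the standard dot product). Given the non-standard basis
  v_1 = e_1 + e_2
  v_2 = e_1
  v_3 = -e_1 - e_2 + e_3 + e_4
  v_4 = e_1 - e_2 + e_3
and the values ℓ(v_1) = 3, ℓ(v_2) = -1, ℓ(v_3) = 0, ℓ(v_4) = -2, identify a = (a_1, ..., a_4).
a = (-1, 4, 3, 0)

Write a = (a_1, ..., a_4) in the standard basis. For each basis vector v_i, ℓ(v_i) = <v_i, a> is a linear equation in the a_j's. Collect the n equations into a matrix system V a = ℓ, where row i of V is v_i (expressed in the standard basis). Since V is invertible (lower-triangular with 1s on the diagonal, up to permutation), solve by back-substitution:
  V =
[[1, 1, 0, 0],
 [1, 0, 0, 0],
 [-1, -1, 1, 1],
 [1, -1, 1, 0]]
  V a = (3, -1, 0, -2)
Solving gives a = (-1, 4, 3, 0).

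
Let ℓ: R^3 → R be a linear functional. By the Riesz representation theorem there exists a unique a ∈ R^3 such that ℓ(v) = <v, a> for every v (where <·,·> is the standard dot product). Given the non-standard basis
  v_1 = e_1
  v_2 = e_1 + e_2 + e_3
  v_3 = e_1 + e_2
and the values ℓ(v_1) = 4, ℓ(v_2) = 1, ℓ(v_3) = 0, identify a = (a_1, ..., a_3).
a = (4, -4, 1)

Write a = (a_1, ..., a_3) in the standard basis. For each basis vector v_i, ℓ(v_i) = <v_i, a> is a linear equation in the a_j's. Collect the n equations into a matrix system V a = ℓ, where row i of V is v_i (expressed in the standard basis). Since V is invertible (lower-triangular with 1s on the diagonal, up to permutation), solve by back-substitution:
  V =
[[1, 0, 0],
 [1, 1, 1],
 [1, 1, 0]]
  V a = (4, 1, 0)
Solving gives a = (4, -4, 1).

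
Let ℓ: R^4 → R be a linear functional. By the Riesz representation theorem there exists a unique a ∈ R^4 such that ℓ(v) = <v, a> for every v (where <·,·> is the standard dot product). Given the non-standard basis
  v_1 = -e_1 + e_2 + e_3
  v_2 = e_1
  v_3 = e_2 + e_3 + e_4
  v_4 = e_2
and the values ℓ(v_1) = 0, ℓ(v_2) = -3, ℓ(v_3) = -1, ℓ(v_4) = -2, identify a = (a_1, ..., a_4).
a = (-3, -2, -1, 2)

Write a = (a_1, ..., a_4) in the standard basis. For each basis vector v_i, ℓ(v_i) = <v_i, a> is a linear equation in the a_j's. Collect the n equations into a matrix system V a = ℓ, where row i of V is v_i (expressed in the standard basis). Since V is invertible (lower-triangular with 1s on the diagonal, up to permutation), solve by back-substitution:
  V =
[[-1, 1, 1, 0],
 [1, 0, 0, 0],
 [0, 1, 1, 1],
 [0, 1, 0, 0]]
  V a = (0, -3, -1, -2)
Solving gives a = (-3, -2, -1, 2).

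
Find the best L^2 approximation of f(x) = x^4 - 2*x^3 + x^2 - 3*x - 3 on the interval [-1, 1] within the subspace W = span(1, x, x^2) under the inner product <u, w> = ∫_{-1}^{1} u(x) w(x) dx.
g(x) = 13*x^2/7 - 21*x/5 - 108/35

The best approximation g ∈ W is the orthogonal projection of f onto W. Writing g = a_0 + a_1 x + a_2 x^2, the coefficients solve the normal equations G · a = b where
  G_{ij} = <φ_i, φ_j> and b_i = <f, φ_i>, with φ_0 = 1, φ_1 = x, φ_2 = x^2.
G =
  [2, 0, 2/3]
  [0, 2/3, 0]
  [2/3, 0, 2/5],
b = (-74/15, -14/5, -46/35).
Solving gives a_0 = -108/35, a_1 = -21/5, a_2 = 13/7, so
  g(x) = 13*x^2/7 - 21*x/5 - 108/35.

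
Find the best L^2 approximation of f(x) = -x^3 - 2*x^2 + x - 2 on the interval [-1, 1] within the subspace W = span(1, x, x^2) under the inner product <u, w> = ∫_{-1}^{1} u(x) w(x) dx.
g(x) = -2*x^2 + 2*x/5 - 2

The best approximation g ∈ W is the orthogonal projection of f onto W. Writing g = a_0 + a_1 x + a_2 x^2, the coefficients solve the normal equations G · a = b where
  G_{ij} = <φ_i, φ_j> and b_i = <f, φ_i>, with φ_0 = 1, φ_1 = x, φ_2 = x^2.
G =
  [2, 0, 2/3]
  [0, 2/3, 0]
  [2/3, 0, 2/5],
b = (-16/3, 4/15, -32/15).
Solving gives a_0 = -2, a_1 = 2/5, a_2 = -2, so
  g(x) = -2*x^2 + 2*x/5 - 2.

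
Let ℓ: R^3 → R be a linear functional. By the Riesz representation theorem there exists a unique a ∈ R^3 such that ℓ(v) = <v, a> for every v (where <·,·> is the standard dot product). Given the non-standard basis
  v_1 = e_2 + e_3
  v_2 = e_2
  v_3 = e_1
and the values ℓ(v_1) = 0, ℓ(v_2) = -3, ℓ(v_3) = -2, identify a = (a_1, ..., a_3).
a = (-2, -3, 3)

Write a = (a_1, ..., a_3) in the standard basis. For each basis vector v_i, ℓ(v_i) = <v_i, a> is a linear equation in the a_j's. Collect the n equations into a matrix system V a = ℓ, where row i of V is v_i (expressed in the standard basis). Since V is invertible (lower-triangular with 1s on the diagonal, up to permutation), solve by back-substitution:
  V =
[[0, 1, 1],
 [0, 1, 0],
 [1, 0, 0]]
  V a = (0, -3, -2)
Solving gives a = (-2, -3, 3).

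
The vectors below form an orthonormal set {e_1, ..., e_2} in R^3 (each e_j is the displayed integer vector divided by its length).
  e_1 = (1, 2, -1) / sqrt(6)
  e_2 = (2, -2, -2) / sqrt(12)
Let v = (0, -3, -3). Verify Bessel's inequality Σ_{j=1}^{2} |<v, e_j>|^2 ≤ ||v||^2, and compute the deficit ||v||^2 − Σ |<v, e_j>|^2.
Σ |<v, e_j>|^2 = 27/2; ||v||^2 = 18; deficit = 9/2

Write each e_j = u_j / sqrt(<u_j, u_j>) where u_j is the displayed integer vector. Then <v, e_j> = <v, u_j> / sqrt(<u_j, u_j>), so |<v, e_j>|^2 = <v, u_j>^2 / <u_j, u_j>.
Coefficients: <v, e_1> = -3/sqrt(6), <v, e_2> = 12/sqrt(12).
Square and sum: Σ |<v, e_j>|^2 = 27/2.
Compute ||v||^2 = v·v = 18.
Deficit = 18 − 27/2 = 9/2 ≥ 0, confirming Bessel's inequality. (The deficit equals ||v − Σ <v,e_j> e_j||^2, the squared distance from v to span{e_j}.)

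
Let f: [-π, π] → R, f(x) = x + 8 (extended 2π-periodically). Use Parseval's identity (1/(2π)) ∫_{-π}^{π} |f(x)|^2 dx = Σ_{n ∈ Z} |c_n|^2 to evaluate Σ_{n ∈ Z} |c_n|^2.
Σ |c_n|^2 = π^2/3 + 64

Expand and integrate term by term over [-π, π]:
  ∫ (x)^2 dx = 1·(2π^3/3); ∫ 2·1·(8)·x dx = 0 (odd integrand); ∫ 8^2 dx = 64·2π.
So (1/(2π)) ∫_{-π}^{π} (x + 8)^2 dx = 1π^2/3 + 64 = π^2/3 + 64.
Parseval ⇒ Σ |c_n|^2 = π^2/3 + 64.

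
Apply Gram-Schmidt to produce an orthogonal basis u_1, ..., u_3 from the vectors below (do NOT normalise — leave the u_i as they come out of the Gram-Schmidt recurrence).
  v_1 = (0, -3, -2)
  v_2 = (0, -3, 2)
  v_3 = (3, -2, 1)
Orthogonal basis:
  u_1 = (0, -3, -2)
  u_2 = (0, -24/13, 36/13)
  u_3 = (3, 0, 0)

Apply the Gram-Schmidt recurrence
  u_1 = v_1
  u_i = v_i − Σ_{j<i} ((v_i · u_j) / (u_j · u_j)) · u_j.

Step by step this gives:
  u_1 = (0, -3, -2)
  u_2 = (0, -24/13, 36/13)
  u_3 = (3, 0, 0)

Orthogonality check:
  u_2 · u_1 = 0 (should be 0)
  u_3 · u_1 = 0 (should be 0)
  u_3 · u_2 = 0 (should be 0)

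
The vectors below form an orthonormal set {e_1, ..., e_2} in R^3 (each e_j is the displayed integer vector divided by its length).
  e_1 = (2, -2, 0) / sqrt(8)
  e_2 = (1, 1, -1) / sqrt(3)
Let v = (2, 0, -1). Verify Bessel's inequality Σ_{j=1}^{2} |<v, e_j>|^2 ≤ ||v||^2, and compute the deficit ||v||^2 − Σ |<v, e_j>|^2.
Σ |<v, e_j>|^2 = 5; ||v||^2 = 5; deficit = 0

Write each e_j = u_j / sqrt(<u_j, u_j>) where u_j is the displayed integer vector. Then <v, e_j> = <v, u_j> / sqrt(<u_j, u_j>), so |<v, e_j>|^2 = <v, u_j>^2 / <u_j, u_j>.
Coefficients: <v, e_1> = 4/sqrt(8), <v, e_2> = 3/sqrt(3).
Square and sum: Σ |<v, e_j>|^2 = 5.
Compute ||v||^2 = v·v = 5.
Deficit = 5 − 5 = 0 ≥ 0, confirming Bessel's inequality. (The deficit equals ||v − Σ <v,e_j> e_j||^2, the squared distance from v to span{e_j}.)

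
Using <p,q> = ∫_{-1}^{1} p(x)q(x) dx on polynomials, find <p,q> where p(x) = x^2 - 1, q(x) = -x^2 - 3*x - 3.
<p,q> = 64/15

Expand the product: p(x)·q(x) = -x^4 - 3*x^3 - 2*x^2 + 3*x + 3.
∫_{-1}^{1} of each monomial x^k gives [2/(k+1) if k even, 0 if k odd]. Integrating term-by-term (or equivalently evaluating the antiderivative F(x) = -x^5/5 - 3*x^4/4 - 2*x^3/3 + 3*x^2/2 + 3*x at the endpoints):
  F(1) − F(−1) = 173/60 − (-83/60) = 64/15.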